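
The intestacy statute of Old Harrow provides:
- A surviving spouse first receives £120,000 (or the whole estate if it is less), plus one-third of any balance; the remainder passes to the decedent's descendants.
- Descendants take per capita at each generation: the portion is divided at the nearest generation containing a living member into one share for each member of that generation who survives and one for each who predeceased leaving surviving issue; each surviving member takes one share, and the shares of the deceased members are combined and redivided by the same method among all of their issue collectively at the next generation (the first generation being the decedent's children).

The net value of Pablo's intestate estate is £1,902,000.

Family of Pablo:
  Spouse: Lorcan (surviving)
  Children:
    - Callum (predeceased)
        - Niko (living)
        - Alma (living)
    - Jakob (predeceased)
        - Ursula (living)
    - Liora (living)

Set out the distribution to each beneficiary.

Lorcan first takes £120,000, leaving a balance of £1,782,000. Lorcan then takes one-third of the balance (£594,000), for a total of £714,000. The remaining £1,188,000 passes to the descendants.
The descendants' portion (£1,188,000) is divided at the children's generation into 3 shares of £396,000. Liora takes £396,000. The 2 shares of the deceased (Callum and Jakob) are combined into a pool of £792,000.
That pool (£792,000) is divided at the grandchildren's generation equally among Niko, Alma, and Ursula: £264,000 each.

Lorcan: £714,000; Niko: £264,000; Alma: £264,000; Ursula: £264,000; Liora: £396,000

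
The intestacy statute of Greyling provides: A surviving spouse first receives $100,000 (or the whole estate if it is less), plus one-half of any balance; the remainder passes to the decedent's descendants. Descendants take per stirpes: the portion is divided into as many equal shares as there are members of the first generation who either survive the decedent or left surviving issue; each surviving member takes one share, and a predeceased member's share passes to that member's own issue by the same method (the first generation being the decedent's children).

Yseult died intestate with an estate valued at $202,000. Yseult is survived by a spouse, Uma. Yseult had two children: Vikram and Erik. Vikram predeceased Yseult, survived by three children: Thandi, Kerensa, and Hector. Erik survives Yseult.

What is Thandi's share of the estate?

Thandi receives $8,500.

Uma first takes $100,000, leaving a balance of $102,000. Uma then takes one-half of the balance ($51,000), for a total of $151,000. The remaining $51,000 passes to the descendants.
The descendants' portion ($51,000) is divided into 2 shares of $25,500: Erik takes $25,500; Vikram's $25,500 share passes to Vikram's issue.
Vikram's share ($25,500) is divided into 3 shares of $8,500: Thandi, Kerensa, and Hector each take $8,500.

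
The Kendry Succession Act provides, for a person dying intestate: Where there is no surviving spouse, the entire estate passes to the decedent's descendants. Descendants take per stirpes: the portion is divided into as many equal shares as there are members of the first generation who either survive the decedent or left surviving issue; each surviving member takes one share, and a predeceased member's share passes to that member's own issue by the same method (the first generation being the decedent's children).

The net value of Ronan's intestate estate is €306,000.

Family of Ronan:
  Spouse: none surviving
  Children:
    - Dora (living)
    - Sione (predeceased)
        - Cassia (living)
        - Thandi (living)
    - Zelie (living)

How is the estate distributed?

Dora: €102,000; Cassia: €51,000; Thandi: €51,000; Zelie: €102,000

The entire €306,000 passes to the descendants.
That amount (€306,000) is divided into 3 shares of €102,000: Dora and Zelie each take €102,000; Sione's €102,000 share passes to Sione's issue.
Sione's share (€102,000) is divided into 2 shares of €51,000: Cassia and Thandi each take €51,000.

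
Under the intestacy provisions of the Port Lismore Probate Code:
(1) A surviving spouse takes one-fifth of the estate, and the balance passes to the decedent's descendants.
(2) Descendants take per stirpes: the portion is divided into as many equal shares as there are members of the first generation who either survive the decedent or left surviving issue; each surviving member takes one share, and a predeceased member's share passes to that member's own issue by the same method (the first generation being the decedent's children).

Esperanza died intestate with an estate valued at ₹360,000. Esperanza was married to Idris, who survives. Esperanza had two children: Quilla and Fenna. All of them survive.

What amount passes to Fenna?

Idris takes one-fifth of ₹360,000 = ₹72,000. The remaining ₹288,000 passes to the descendants.
The descendants' portion (₹288,000) is divided into 2 shares of ₹144,000: Quilla and Fenna each take ₹144,000.

Fenna receives ₹144,000.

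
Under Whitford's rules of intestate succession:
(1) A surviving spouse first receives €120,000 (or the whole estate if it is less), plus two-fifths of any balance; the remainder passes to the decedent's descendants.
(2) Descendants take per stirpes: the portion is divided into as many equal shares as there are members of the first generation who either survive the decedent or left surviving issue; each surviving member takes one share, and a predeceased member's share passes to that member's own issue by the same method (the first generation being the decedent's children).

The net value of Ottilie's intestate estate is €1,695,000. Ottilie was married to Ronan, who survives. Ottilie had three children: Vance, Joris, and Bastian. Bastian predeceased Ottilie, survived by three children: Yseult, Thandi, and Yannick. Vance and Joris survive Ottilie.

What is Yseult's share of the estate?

Ronan first takes €120,000, leaving a balance of €1,575,000. Ronan then takes two-fifths of the balance (€630,000), for a total of €750,000. The remaining €945,000 passes to the descendants.
The descendants' portion (€945,000) is divided into 3 shares of €315,000: Vance and Joris each take €315,000; Bastian's €315,000 share passes to Bastian's issue.
Bastian's share (€315,000) is divided into 3 shares of €105,000: Yseult, Thandi, and Yannick each take €105,000.

Yseult receives €105,000.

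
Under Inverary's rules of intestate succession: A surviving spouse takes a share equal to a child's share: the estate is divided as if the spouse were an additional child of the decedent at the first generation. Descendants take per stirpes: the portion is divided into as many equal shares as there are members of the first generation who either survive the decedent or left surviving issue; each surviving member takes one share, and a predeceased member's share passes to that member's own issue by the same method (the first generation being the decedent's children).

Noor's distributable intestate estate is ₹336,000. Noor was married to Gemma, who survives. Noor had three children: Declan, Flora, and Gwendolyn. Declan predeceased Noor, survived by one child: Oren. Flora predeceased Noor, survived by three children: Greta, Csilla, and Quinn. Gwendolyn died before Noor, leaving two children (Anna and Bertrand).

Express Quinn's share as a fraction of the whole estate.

The spouse counts as an additional share at the children's level, so there are 4 primary shares of ₹84,000. Gemma takes one such share (₹84,000).
The children's combined portion (₹252,000) is divided into 3 shares of ₹84,000: Declan's ₹84,000 share passes to Declan's issue; Flora's ₹84,000 share passes to Flora's issue; Gwendolyn's ₹84,000 share passes to Gwendolyn's issue.
Declan's share (₹84,000) passes entirely to Oren.
Flora's share (₹84,000) is divided into 3 shares of ₹28,000: Greta, Csilla, and Quinn each take ₹28,000.
Gwendolyn's share (₹84,000) is divided into 2 shares of ₹42,000: Anna and Bertrand each take ₹42,000.

Quinn receives 1/12 of the estate.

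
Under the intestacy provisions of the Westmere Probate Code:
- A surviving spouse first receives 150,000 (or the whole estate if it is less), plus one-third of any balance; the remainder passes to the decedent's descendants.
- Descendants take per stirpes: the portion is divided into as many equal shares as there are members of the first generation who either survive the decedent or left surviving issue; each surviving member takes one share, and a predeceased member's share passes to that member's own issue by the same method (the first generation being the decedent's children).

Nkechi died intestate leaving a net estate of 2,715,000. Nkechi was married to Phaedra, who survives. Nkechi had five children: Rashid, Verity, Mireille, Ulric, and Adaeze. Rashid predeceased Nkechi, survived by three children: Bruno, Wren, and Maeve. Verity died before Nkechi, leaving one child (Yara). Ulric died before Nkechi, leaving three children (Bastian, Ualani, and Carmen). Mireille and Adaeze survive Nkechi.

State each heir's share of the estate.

Phaedra: 1,005,000; Bruno: 114,000; Wren: 114,000; Maeve: 114,000; Yara: 342,000; Mireille: 342,000; Bastian: 114,000; Ualani: 114,000; Carmen: 114,000; Adaeze: 342,000

Phaedra first takes 150,000, leaving a balance of 2,565,000. Phaedra then takes one-third of the balance (855,000), for a total of 1,005,000. The remaining 1,710,000 passes to the descendants.
The descendants' portion (1,710,000) is divided into 5 shares of 342,000: Mireille and Adaeze each take 342,000; Rashid's 342,000 share passes to Rashid's issue; Verity's 342,000 share passes to Verity's issue; Ulric's 342,000 share passes to Ulric's issue.
Rashid's share (342,000) is divided into 3 shares of 114,000: Bruno, Wren, and Maeve each take 114,000.
Verity's share (342,000) passes entirely to Yara.
Ulric's share (342,000) is divided into 3 shares of 114,000: Bastian, Ualani, and Carmen each take 114,000.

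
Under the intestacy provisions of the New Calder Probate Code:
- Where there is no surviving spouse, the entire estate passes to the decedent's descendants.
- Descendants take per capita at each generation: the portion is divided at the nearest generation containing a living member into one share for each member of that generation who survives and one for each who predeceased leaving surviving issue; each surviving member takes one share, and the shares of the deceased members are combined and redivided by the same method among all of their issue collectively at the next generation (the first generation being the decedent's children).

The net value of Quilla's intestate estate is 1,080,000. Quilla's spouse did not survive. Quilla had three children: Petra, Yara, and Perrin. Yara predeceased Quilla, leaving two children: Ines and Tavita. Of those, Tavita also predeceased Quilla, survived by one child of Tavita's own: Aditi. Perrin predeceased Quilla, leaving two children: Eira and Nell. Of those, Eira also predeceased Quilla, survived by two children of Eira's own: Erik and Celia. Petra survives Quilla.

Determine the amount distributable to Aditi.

Aditi receives 120,000.

The entire 1,080,000 passes to the descendants.
That amount (1,080,000) is divided at the children's generation into 3 shares of 360,000. Petra takes 360,000. The 2 shares of the deceased (Yara and Perrin) are combined into a pool of 720,000.
That pool (720,000) is divided at the grandchildren's generation into 4 shares of 180,000. Ines and Nell each take 180,000. The 2 shares of the deceased (Tavita and Eira) are combined into a pool of 360,000.
That pool (360,000) is divided at the great-grandchildren's generation equally among Aditi, Erik, and Celia: 120,000 each.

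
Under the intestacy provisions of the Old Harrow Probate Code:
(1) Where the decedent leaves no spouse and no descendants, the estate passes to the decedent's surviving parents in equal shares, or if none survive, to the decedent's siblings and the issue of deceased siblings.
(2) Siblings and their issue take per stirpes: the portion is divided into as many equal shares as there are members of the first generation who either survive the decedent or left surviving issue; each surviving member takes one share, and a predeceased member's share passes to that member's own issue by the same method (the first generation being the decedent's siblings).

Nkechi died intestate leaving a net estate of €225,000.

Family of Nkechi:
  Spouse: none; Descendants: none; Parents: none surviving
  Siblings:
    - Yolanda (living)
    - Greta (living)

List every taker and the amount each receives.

Yolanda: €112,500; Greta: €112,500

The entire €225,000 passes to the siblings and their issue.
That amount (€225,000) is divided into 2 shares of €112,500: Yolanda and Greta each take €112,500.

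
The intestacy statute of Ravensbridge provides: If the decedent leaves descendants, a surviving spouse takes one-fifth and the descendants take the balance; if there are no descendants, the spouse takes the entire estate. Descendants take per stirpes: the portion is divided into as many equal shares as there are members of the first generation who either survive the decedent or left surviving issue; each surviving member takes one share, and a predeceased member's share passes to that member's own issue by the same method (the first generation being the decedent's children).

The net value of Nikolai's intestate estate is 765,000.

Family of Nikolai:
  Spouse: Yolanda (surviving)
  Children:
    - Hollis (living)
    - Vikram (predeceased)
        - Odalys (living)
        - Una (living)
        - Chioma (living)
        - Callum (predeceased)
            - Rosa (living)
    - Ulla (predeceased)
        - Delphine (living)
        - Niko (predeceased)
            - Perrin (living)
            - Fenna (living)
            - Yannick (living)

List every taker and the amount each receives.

Yolanda: 153,000; Hollis: 204,000; Odalys: 51,000; Una: 51,000; Chioma: 51,000; Rosa: 51,000; Delphine: 102,000; Perrin: 34,000; Fenna: 34,000; Yannick: 34,000

Yolanda takes one-fifth of 765,000 = 153,000. The remaining 612,000 passes to the descendants.
The descendants' portion (612,000) is divided into 3 shares of 204,000: Hollis takes 204,000; Vikram's 204,000 share passes to Vikram's issue; Ulla's 204,000 share passes to Ulla's issue.
Vikram's share (204,000) is divided into 4 shares of 51,000: Odalys, Una, and Chioma each take 51,000; Callum's 51,000 share passes to Callum's issue.
Callum's share (51,000) passes entirely to Rosa.
Ulla's share (204,000) is divided into 2 shares of 102,000: Delphine takes 102,000; Niko's 102,000 share passes to Niko's issue.
Niko's share (102,000) is divided into 3 shares of 34,000: Perrin, Fenna, and Yannick each take 34,000.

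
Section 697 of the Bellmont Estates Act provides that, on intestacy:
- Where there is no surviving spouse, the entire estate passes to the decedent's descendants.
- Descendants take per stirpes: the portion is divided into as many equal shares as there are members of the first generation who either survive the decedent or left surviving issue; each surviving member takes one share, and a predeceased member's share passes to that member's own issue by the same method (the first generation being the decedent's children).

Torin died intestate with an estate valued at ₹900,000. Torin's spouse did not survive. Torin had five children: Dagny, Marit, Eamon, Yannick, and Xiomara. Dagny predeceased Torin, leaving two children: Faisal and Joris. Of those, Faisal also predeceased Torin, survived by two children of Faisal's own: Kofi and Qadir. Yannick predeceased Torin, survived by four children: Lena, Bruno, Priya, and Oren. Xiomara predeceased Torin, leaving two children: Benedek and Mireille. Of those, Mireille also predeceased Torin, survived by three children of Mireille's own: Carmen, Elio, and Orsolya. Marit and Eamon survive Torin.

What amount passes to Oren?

Oren receives ₹45,000.

The entire ₹900,000 passes to the descendants.
That amount (₹900,000) is divided into 5 shares of ₹180,000: Marit and Eamon each take ₹180,000; Dagny's ₹180,000 share passes to Dagny's issue; Yannick's ₹180,000 share passes to Yannick's issue; Xiomara's ₹180,000 share passes to Xiomara's issue.
Dagny's share (₹180,000) is divided into 2 shares of ₹90,000: Joris takes ₹90,000; Faisal's ₹90,000 share passes to Faisal's issue.
Faisal's share (₹90,000) is divided into 2 shares of ₹45,000: Kofi and Qadir each take ₹45,000.
Yannick's share (₹180,000) is divided into 4 shares of ₹45,000: Lena, Bruno, Priya, and Oren each take ₹45,000.
Xiomara's share (₹180,000) is divided into 2 shares of ₹90,000: Benedek takes ₹90,000; Mireille's ₹90,000 share passes to Mireille's issue.
Mireille's share (₹90,000) is divided into 3 shares of ₹30,000: Carmen, Elio, and Orsolya each take ₹30,000.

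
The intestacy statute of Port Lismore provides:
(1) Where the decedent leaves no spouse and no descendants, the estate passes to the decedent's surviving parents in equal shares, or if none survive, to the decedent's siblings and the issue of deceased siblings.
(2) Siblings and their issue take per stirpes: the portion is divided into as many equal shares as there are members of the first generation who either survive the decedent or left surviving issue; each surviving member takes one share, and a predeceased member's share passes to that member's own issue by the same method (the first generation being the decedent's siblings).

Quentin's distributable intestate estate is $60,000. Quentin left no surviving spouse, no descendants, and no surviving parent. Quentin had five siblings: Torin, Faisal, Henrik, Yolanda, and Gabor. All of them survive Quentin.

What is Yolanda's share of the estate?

Yolanda receives $12,000.

The entire $60,000 passes to the siblings and their issue.
That amount ($60,000) is divided into 5 shares of $12,000: Torin, Faisal, Henrik, Yolanda, and Gabor each take $12,000.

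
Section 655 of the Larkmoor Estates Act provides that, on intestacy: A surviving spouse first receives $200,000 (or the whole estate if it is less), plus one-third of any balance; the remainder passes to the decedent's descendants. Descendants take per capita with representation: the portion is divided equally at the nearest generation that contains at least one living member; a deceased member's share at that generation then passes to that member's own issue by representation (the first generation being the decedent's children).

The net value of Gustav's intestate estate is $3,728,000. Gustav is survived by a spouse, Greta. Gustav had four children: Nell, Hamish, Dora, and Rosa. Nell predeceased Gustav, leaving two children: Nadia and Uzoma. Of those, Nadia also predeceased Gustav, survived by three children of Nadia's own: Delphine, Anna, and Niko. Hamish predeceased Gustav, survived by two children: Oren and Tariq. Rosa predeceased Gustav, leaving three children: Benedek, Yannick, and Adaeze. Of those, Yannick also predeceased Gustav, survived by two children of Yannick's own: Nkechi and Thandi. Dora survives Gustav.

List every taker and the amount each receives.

Greta first takes $200,000, leaving a balance of $3,528,000. Greta then takes one-third of the balance ($1,176,000), for a total of $1,376,000. The remaining $2,352,000 passes to the descendants.
The descendants' portion ($2,352,000) is divided into 4 shares of $588,000: Dora takes $588,000; Nell's $588,000 share passes to Nell's issue; Hamish's $588,000 share passes to Hamish's issue; Rosa's $588,000 share passes to Rosa's issue.
Nell's share ($588,000) is divided into 2 shares of $294,000: Uzoma takes $294,000; Nadia's $294,000 share passes to Nadia's issue.
Nadia's share ($294,000) is divided into 3 shares of $98,000: Delphine, Anna, and Niko each take $98,000.
Hamish's share ($588,000) is divided into 2 shares of $294,000: Oren and Tariq each take $294,000.
Rosa's share ($588,000) is divided into 3 shares of $196,000: Benedek and Adaeze each take $196,000; Yannick's $196,000 share passes to Yannick's issue.
Yannick's share ($196,000) is divided into 2 shares of $98,000: Nkechi and Thandi each take $98,000.

Greta: $1,376,000; Delphine: $98,000; Anna: $98,000; Niko: $98,000; Uzoma: $294,000; Oren: $294,000; Tariq: $294,000; Dora: $588,000; Benedek: $196,000; Nkechi: $98,000; Thandi: $98,000; Adaeze: $196,000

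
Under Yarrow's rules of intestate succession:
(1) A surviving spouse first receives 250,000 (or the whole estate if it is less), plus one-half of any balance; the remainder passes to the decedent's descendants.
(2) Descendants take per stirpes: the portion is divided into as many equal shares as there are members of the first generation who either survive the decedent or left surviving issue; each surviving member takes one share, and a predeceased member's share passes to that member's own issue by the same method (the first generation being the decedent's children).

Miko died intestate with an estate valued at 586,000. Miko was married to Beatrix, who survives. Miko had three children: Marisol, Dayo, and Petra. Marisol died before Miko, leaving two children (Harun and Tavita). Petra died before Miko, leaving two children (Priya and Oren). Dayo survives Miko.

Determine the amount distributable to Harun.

Beatrix first takes 250,000, leaving a balance of 336,000. Beatrix then takes one-half of the balance (168,000), for a total of 418,000. The remaining 168,000 passes to the descendants.
The descendants' portion (168,000) is divided into 3 shares of 56,000: Dayo takes 56,000; Marisol's 56,000 share passes to Marisol's issue; Petra's 56,000 share passes to Petra's issue.
Marisol's share (56,000) is divided into 2 shares of 28,000: Harun and Tavita each take 28,000.
Petra's share (56,000) is divided into 2 shares of 28,000: Priya and Oren each take 28,000.

Harun receives 28,000.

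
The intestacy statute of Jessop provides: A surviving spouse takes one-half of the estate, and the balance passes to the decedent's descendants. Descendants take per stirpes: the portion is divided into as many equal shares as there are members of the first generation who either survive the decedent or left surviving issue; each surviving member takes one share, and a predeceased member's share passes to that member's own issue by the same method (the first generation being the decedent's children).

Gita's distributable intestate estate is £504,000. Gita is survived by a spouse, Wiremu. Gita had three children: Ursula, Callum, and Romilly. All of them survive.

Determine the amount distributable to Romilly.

Wiremu takes one-half of £504,000 = £252,000. The remaining £252,000 passes to the descendants.
The descendants' portion (£252,000) is divided into 3 shares of £84,000: Ursula, Callum, and Romilly each take £84,000.

Romilly receives £84,000.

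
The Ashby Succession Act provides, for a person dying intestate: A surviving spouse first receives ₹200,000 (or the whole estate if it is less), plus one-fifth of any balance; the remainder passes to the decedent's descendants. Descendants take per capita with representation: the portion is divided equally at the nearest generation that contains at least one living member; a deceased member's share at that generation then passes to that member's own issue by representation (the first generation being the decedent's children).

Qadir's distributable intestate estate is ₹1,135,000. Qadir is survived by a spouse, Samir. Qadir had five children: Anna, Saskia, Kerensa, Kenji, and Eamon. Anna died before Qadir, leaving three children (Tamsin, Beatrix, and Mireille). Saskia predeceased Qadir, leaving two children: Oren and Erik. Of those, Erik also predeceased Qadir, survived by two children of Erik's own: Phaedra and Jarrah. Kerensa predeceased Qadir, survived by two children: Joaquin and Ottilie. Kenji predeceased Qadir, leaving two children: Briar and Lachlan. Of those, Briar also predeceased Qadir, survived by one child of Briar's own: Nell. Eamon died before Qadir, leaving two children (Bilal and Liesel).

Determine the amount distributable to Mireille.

Mireille receives ₹68,000.

Samir first takes ₹200,000, leaving a balance of ₹935,000. Samir then takes one-fifth of the balance (₹187,000), for a total of ₹387,000. The remaining ₹748,000 passes to the descendants.
No child survives, so the initial division is made at the grandchildren's generation.
The descendants' portion (₹748,000) is divided into 11 shares of ₹68,000: Tamsin, Beatrix, Mireille, Oren, Joaquin, Ottilie, Lachlan, Bilal, and Liesel each take ₹68,000; Erik's ₹68,000 share passes to Erik's issue; Briar's ₹68,000 share passes to Briar's issue.
Erik's share (₹68,000) is divided into 2 shares of ₹34,000: Phaedra and Jarrah each take ₹34,000.
Briar's share (₹68,000) passes entirely to Nell.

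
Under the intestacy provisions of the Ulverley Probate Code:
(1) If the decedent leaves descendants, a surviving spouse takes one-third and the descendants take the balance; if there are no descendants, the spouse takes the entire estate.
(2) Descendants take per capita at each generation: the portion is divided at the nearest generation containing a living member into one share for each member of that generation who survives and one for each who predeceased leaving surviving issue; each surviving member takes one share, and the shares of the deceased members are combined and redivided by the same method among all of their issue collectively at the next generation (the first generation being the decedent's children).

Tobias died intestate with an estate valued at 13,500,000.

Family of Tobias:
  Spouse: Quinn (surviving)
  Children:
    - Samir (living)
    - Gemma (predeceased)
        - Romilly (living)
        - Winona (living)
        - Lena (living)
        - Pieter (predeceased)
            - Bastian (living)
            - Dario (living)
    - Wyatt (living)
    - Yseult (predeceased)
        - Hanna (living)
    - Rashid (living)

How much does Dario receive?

Quinn takes one-third of 13,500,000 = 4,500,000. The remaining 9,000,000 passes to the descendants.
The descendants' portion (9,000,000) is divided at the children's generation into 5 shares of 1,800,000. Samir, Wyatt, and Rashid each take 1,800,000. The 2 shares of the deceased (Gemma and Yseult) are combined into a pool of 3,600,000.
That pool (3,600,000) is divided at the grandchildren's generation into 5 shares of 720,000. Romilly, Winona, Lena, and Hanna each take 720,000. The remaining share for the deceased Pieter (720,000) is carried to the next generation.
That pool (720,000) is divided at the great-grandchildren's generation equally among Bastian and Dario: 360,000 each.

Dario receives 360,000.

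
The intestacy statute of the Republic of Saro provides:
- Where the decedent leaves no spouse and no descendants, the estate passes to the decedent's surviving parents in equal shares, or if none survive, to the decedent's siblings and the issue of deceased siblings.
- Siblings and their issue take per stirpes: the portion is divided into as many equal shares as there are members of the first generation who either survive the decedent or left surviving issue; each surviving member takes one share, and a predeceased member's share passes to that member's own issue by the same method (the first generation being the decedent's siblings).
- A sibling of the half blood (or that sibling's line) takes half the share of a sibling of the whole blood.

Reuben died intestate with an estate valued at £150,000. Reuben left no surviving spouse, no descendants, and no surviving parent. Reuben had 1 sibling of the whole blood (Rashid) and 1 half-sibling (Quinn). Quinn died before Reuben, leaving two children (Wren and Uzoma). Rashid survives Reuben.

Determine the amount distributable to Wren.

The entire £150,000 passes to the siblings and their issue.
Counting each half-blood sibling's line as half a unit, there are 3/2 units in £150,000, so one unit is £100,000. Whole-blood lines (Rashid) take £100,000 each; half-blood lines (Quinn) take £50,000 each.
Quinn's share (£50,000) is divided into 2 shares of £25,000: Wren and Uzoma each take £25,000.

Wren receives £25,000.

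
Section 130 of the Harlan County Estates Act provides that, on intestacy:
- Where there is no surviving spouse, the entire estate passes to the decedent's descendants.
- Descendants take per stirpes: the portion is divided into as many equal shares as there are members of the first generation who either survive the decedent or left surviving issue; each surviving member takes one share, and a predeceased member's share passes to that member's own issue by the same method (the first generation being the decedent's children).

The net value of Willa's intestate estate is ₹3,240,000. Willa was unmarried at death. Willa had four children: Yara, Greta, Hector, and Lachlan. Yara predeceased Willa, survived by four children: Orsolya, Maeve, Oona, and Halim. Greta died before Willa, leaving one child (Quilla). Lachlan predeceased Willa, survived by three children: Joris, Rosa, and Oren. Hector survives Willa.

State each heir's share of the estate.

Orsolya: ₹202,500; Maeve: ₹202,500; Oona: ₹202,500; Halim: ₹202,500; Quilla: ₹810,000; Hector: ₹810,000; Joris: ₹270,000; Rosa: ₹270,000; Oren: ₹270,000

The entire ₹3,240,000 passes to the descendants.
That amount (₹3,240,000) is divided into 4 shares of ₹810,000: Hector takes ₹810,000; Yara's ₹810,000 share passes to Yara's issue; Greta's ₹810,000 share passes to Greta's issue; Lachlan's ₹810,000 share passes to Lachlan's issue.
Yara's share (₹810,000) is divided into 4 shares of ₹202,500: Orsolya, Maeve, Oona, and Halim each take ₹202,500.
Greta's share (₹810,000) passes entirely to Quilla.
Lachlan's share (₹810,000) is divided into 3 shares of ₹270,000: Joris, Rosa, and Oren each take ₹270,000.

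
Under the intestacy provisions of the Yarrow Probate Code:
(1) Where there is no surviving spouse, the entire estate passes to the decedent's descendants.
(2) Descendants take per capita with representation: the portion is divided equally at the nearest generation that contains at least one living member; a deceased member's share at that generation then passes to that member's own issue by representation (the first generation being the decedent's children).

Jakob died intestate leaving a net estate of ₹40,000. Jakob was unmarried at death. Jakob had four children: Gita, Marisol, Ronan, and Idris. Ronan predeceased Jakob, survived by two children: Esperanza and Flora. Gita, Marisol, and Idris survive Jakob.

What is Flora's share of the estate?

The entire ₹40,000 passes to the descendants.
That amount (₹40,000) is divided into 4 shares of ₹10,000: Gita, Marisol, and Idris each take ₹10,000; Ronan's ₹10,000 share passes to Ronan's issue.
Ronan's share (₹10,000) is divided into 2 shares of ₹5,000: Esperanza and Flora each take ₹5,000.

Flora receives ₹5,000.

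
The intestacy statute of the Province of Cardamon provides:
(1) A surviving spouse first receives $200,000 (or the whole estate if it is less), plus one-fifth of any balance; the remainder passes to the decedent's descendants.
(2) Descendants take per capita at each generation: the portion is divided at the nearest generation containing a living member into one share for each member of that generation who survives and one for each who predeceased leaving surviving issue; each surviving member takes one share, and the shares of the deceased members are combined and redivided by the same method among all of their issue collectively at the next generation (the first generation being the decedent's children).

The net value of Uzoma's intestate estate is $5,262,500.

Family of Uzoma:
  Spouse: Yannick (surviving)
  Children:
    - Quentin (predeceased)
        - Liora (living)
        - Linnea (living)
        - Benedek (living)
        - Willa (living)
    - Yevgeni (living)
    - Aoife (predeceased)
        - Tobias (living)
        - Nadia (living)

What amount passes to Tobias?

Yannick first takes $200,000, leaving a balance of $5,062,500. Yannick then takes one-fifth of the balance ($1,012,500), for a total of $1,212,500. The remaining $4,050,000 passes to the descendants.
The descendants' portion ($4,050,000) is divided at the children's generation into 3 shares of $1,350,000. Yevgeni takes $1,350,000. The 2 shares of the deceased (Quentin and Aoife) are combined into a pool of $2,700,000.
That pool ($2,700,000) is divided at the grandchildren's generation equally among Liora, Linnea, Benedek, Willa, Tobias, and Nadia: $450,000 each.

Tobias receives $450,000.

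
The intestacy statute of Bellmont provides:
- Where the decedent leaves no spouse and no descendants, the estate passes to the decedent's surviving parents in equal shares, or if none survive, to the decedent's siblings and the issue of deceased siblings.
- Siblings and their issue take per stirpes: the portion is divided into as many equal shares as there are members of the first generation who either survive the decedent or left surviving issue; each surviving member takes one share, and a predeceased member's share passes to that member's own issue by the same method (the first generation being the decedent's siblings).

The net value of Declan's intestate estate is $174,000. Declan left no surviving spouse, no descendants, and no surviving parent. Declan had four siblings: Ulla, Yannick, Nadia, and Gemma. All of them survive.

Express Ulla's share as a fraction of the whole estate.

Ulla receives 1/4 of the estate.

The entire $174,000 passes to the siblings and their issue.
That amount ($174,000) is divided into 4 shares of $43,500: Ulla, Yannick, Nadia, and Gemma each take $43,500.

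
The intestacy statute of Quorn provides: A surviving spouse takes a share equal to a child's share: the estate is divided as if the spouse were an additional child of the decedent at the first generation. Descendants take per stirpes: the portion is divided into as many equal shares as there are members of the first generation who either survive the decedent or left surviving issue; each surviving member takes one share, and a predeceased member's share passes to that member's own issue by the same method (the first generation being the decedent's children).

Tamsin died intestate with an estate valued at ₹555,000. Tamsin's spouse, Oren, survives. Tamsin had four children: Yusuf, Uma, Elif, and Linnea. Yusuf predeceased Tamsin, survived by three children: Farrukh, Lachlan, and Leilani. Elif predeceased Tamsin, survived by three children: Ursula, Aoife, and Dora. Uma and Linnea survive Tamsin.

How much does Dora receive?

Dora receives ₹37,000.

The spouse counts as an additional share at the children's level, so there are 5 primary shares of ₹111,000. Oren takes one such share (₹111,000).
The children's combined portion (₹444,000) is divided into 4 shares of ₹111,000: Uma and Linnea each take ₹111,000; Yusuf's ₹111,000 share passes to Yusuf's issue; Elif's ₹111,000 share passes to Elif's issue.
Yusuf's share (₹111,000) is divided into 3 shares of ₹37,000: Farrukh, Lachlan, and Leilani each take ₹37,000.
Elif's share (₹111,000) is divided into 3 shares of ₹37,000: Ursula, Aoife, and Dora each take ₹37,000.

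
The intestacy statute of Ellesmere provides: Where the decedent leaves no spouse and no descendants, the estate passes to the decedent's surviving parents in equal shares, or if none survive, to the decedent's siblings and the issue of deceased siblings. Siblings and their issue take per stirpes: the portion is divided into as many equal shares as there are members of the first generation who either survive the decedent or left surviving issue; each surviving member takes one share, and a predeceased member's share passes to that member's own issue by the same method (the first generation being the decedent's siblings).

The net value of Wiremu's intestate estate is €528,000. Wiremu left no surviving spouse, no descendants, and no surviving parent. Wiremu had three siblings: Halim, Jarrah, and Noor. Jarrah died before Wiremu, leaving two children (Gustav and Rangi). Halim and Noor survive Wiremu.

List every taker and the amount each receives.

Halim: €176,000; Gustav: €88,000; Rangi: €88,000; Noor: €176,000

The entire €528,000 passes to the siblings and their issue.
That amount (€528,000) is divided into 3 shares of €176,000: Halim and Noor each take €176,000; Jarrah's €176,000 share passes to Jarrah's issue.
Jarrah's share (€176,000) is divided into 2 shares of €88,000: Gustav and Rangi each take €88,000.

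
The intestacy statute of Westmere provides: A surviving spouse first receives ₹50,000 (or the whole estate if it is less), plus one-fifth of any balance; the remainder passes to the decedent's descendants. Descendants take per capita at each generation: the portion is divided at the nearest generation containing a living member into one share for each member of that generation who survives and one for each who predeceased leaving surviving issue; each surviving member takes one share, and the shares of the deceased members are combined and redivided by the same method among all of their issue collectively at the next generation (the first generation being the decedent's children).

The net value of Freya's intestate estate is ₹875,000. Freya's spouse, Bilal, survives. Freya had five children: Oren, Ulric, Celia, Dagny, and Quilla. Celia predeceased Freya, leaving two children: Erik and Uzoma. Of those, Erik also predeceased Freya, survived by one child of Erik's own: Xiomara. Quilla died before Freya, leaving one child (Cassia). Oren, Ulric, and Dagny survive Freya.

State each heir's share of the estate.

Bilal: ₹215,000; Oren: ₹132,000; Ulric: ₹132,000; Xiomara: ₹88,000; Uzoma: ₹88,000; Dagny: ₹132,000; Cassia: ₹88,000

Bilal first takes ₹50,000, leaving a balance of ₹825,000. Bilal then takes one-fifth of the balance (₹165,000), for a total of ₹215,000. The remaining ₹660,000 passes to the descendants.
The descendants' portion (₹660,000) is divided at the children's generation into 5 shares of ₹132,000. Oren, Ulric, and Dagny each take ₹132,000. The 2 shares of the deceased (Celia and Quilla) are combined into a pool of ₹264,000.
That pool (₹264,000) is divided at the grandchildren's generation into 3 shares of ₹88,000. Uzoma and Cassia each take ₹88,000. The remaining share for the deceased Erik (₹88,000) is carried to the next generation.
That pool (₹88,000) passes entirely to Xiomara, the sole taker at the great-grandchildren's generation.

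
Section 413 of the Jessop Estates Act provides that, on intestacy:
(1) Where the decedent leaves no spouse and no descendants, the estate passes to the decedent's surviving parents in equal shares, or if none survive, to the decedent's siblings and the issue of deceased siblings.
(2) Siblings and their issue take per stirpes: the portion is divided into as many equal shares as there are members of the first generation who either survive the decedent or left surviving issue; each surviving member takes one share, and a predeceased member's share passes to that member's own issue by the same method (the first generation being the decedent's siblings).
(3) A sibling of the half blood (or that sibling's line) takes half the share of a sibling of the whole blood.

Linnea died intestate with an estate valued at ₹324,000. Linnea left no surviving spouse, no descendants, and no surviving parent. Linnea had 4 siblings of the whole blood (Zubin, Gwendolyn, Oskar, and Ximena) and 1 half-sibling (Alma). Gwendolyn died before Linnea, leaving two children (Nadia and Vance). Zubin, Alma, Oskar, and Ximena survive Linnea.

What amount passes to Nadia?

Nadia receives ₹36,000.

The entire ₹324,000 passes to the siblings and their issue.
Counting each half-blood sibling's line as half a unit, there are 9/2 units in ₹324,000, so one unit is ₹72,000. Whole-blood lines (Zubin, Gwendolyn, Oskar, and Ximena) take ₹72,000 each; half-blood lines (Alma) take ₹36,000 each.
Gwendolyn's share (₹72,000) is divided into 2 shares of ₹36,000: Nadia and Vance each take ₹36,000.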